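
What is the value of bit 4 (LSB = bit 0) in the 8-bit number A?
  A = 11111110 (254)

Bit 4 is the 5th from the right.
  11111110
     ^
That bit is 1.

Answer: 1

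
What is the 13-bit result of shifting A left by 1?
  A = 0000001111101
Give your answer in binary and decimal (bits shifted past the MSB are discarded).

Shift left by 1: drop the top 1 bit(s), append 1 zero(s) on the right.
  0000001111101  ->  discard [0], keep [000001111101], append 0
= 0000011111010

Answer: 0000011111010 (250)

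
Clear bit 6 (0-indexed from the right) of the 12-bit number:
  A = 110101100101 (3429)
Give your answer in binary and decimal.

Mask = ~(1 << 6) = 111110111111
Bit 6 of A is 1, so AND-ing with the mask clears it to 0.
  110101100101
& 111110111111
--------------
  110100100101

Answer: 110100100101 (3365)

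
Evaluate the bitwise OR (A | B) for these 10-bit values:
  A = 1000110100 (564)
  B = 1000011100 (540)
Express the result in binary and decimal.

Apply | to each column (1 where either bit is 1):
  1000110100
| 1000011100
------------
  1000111100

Answer: 1000111100 (572)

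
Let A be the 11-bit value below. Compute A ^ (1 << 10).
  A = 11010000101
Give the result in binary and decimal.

Mask = 1 << 10 = 10000000000
Bit 10 of A is 1; XOR with the mask flips it to 0.
  11010000101
^ 10000000000
-------------
  01010000101

Answer: 01010000101 (645)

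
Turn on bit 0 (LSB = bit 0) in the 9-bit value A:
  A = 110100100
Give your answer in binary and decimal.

Mask = 1 << 0 = 000000001
Bit 0 of A is 0, so OR-ing with the mask flips it to 1.
  110100100
| 000000001
-----------
  110100101

Answer: 110100101 (421)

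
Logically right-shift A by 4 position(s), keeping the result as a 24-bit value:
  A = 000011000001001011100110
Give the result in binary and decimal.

Logical shift right by 4: drop the bottom 4 bit(s), prepend 4 zero(s) on the left.
  000011000001001011100110  ->  keep [00001100000100101110], discard [0110], prepend 0000
= 000000001100000100101110

Answer: 000000001100000100101110 (49454)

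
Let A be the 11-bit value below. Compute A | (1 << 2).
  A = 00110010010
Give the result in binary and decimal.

Mask = 1 << 2 = 00000000100
Bit 2 of A is 0, so OR-ing with the mask flips it to 1.
  00110010010
| 00000000100
-------------
  00110010110

Answer: 00110010110 (406)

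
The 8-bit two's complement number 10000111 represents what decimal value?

MSB is 1, so the value is negative. Find the magnitude:
1. Invert bits:  01111000
2. Add 1:        01111001  = 121
3. Apply sign:   -121

Answer: -121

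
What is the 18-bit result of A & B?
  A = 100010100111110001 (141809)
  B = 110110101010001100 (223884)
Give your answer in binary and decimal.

Apply & to each column (1 only where both bits are 1):
  100010100111110001
& 110110101010001100
--------------------
  100010100010000000

Answer: 100010100010000000 (141440)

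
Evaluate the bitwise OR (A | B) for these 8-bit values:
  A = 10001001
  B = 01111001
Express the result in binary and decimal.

Apply | to each column (1 where either bit is 1):
  10001001
| 01111001
----------
  11111001

Answer: 11111001 (249)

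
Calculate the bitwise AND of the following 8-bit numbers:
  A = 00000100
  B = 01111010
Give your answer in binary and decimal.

Apply & to each column (1 only where both bits are 1):
  00000100
& 01111010
----------
  00000000

Answer: 00000000 (0)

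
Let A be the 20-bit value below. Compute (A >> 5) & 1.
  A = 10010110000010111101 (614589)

Bit 5 is the 6th from the right.
  10010110000010111101
                ^
That bit is 1.

Answer: 1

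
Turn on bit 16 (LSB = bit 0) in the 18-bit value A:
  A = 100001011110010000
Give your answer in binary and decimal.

Mask = 1 << 16 = 010000000000000000
Bit 16 of A is 0, so OR-ing with the mask flips it to 1.
  100001011110010000
| 010000000000000000
--------------------
  110001011110010000

Answer: 110001011110010000 (202640)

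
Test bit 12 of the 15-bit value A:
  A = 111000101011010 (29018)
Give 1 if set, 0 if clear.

Bit 12 is the 13th from the right.
  111000101011010
    ^
That bit is 1.

Answer: 1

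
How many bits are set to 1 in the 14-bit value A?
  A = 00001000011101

00001000011101
1-bits at positions (from bit 0 = LSB): 0, 2, 3, 4, 9
Count = 5

Answer: 5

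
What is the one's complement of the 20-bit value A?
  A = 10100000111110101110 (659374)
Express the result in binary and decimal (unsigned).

Flip each bit (0->1, 1->0):
  10100000111110101110
  01011111000001010001

Answer: 01011111000001010001 (389201)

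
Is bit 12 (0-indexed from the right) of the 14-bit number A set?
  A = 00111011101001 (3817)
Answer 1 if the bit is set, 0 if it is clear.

Bit 12 is the 13th from the right.
  00111011101001
   ^
That bit is 0.

Answer: 0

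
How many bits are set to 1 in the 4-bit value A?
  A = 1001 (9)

1001
1-bits at positions (from bit 0 = LSB): 0, 3
Count = 2

Answer: 2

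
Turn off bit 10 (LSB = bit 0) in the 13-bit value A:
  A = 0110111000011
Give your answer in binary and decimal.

Mask = ~(1 << 10) = 1101111111111
Bit 10 of A is 1, so AND-ing with the mask clears it to 0.
  0110111000011
& 1101111111111
---------------
  0100111000011

Answer: 0100111000011 (2499)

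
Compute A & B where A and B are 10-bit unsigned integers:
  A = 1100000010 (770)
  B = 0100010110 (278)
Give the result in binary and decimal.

Apply & to each column (1 only where both bits are 1):
  1100000010
& 0100010110
------------
  0100000010

Answer: 0100000010 (258)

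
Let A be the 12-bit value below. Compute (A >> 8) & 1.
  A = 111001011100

Bit 8 is the 9th from the right.
  111001011100
     ^
That bit is 0.

Answer: 0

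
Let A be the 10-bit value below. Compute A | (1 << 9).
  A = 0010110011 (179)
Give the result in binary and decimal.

Mask = 1 << 9 = 1000000000
Bit 9 of A is 0, so OR-ing with the mask flips it to 1.
  0010110011
| 1000000000
------------
  1010110011

Answer: 1010110011 (691)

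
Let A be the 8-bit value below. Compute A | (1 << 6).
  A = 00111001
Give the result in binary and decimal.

Mask = 1 << 6 = 01000000
Bit 6 of A is 0, so OR-ing with the mask flips it to 1.
  00111001
| 01000000
----------
  01111001

Answer: 01111001 (121)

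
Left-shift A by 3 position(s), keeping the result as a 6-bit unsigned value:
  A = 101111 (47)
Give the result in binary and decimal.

Shift left by 3: drop the top 3 bit(s), append 3 zero(s) on the right.
  101111  ->  discard [101], keep [111], append 000
= 111000

Answer: 111000 (56)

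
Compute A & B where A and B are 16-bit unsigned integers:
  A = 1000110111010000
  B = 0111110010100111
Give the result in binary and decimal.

Apply & to each column (1 only where both bits are 1):
  1000110111010000
& 0111110010100111
------------------
  0000110010000000

Answer: 0000110010000000 (3200)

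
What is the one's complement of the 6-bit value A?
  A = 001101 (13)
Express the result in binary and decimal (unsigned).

Flip each bit (0->1, 1->0):
  001101
  110010

Answer: 110010 (50)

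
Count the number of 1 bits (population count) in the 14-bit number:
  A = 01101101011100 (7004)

01101101011100
1-bits at positions (from bit 0 = LSB): 2, 3, 4, 6, 8, 9, 11, 12
Count = 8

Answer: 8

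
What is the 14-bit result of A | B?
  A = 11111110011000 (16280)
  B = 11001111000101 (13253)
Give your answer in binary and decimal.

Apply | to each column (1 where either bit is 1):
  11111110011000
| 11001111000101
----------------
  11111111011101

Answer: 11111111011101 (16349)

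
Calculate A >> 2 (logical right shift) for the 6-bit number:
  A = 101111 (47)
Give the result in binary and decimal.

Logical shift right by 2: drop the bottom 2 bit(s), prepend 2 zero(s) on the left.
  101111  ->  keep [1011], discard [11], prepend 00
= 001011

Answer: 001011 (11)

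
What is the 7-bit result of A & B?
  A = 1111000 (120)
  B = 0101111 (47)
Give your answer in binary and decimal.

Apply & to each column (1 only where both bits are 1):
  1111000
& 0101111
---------
  0101000

Answer: 0101000 (40)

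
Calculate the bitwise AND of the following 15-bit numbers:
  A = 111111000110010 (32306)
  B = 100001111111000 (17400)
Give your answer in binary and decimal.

Apply & to each column (1 only where both bits are 1):
  111111000110010
& 100001111111000
-----------------
  100001000110000

Answer: 100001000110000 (16944)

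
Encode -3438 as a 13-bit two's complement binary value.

1. Binary of +3438:  0110101101110
2. Invert bits:     1001010010001
3. Add 1:           1001010010010

Answer: 1001010010010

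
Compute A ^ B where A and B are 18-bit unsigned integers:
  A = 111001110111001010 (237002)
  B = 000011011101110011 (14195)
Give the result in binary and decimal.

Apply ^ to each column (1 where bits differ):
  111001110111001010
^ 000011011101110011
--------------------
  111010101010111001

Answer: 111010101010111001 (240313)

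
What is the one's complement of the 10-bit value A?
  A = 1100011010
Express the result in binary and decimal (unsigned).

Flip each bit (0->1, 1->0):
  1100011010
  0011100101

Answer: 0011100101 (229)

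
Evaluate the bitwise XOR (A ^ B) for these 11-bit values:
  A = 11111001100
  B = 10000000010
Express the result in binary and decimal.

Apply ^ to each column (1 where bits differ):
  11111001100
^ 10000000010
-------------
  01111001110

Answer: 01111001110 (974)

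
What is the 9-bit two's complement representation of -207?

1. Binary of +207:  011001111
2. Invert bits:     100110000
3. Add 1:           100110001

Answer: 100110001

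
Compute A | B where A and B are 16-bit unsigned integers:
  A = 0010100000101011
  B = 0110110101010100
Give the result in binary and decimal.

Apply | to each column (1 where either bit is 1):
  0010100000101011
| 0110110101010100
------------------
  0110110101111111

Answer: 0110110101111111 (28031)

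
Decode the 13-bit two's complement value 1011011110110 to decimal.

MSB is 1, so the value is negative. Find the magnitude:
1. Invert bits:  0100100001001
2. Add 1:        0100100001010  = 2314
3. Apply sign:   -2314

Answer: -2314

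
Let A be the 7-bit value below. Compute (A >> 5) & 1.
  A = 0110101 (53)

Bit 5 is the 6th from the right.
  0110101
   ^
That bit is 1.

Answer: 1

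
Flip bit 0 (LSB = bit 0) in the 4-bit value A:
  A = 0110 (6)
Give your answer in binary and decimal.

Mask = 1 << 0 = 0001
Bit 0 of A is 0; XOR with the mask flips it to 1.
  0110
^ 0001
------
  0111

Answer: 0111 (7)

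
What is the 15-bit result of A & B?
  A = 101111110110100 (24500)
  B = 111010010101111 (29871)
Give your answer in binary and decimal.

Apply & to each column (1 only where both bits are 1):
  101111110110100
& 111010010101111
-----------------
  101010010100100

Answer: 101010010100100 (21668)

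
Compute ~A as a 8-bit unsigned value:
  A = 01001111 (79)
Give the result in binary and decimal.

Flip each bit (0->1, 1->0):
  01001111
  10110000

Answer: 10110000 (176)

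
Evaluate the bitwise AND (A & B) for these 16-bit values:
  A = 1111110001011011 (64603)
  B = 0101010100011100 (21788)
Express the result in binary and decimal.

Apply & to each column (1 only where both bits are 1):
  1111110001011011
& 0101010100011100
------------------
  0101010000011000

Answer: 0101010000011000 (21528)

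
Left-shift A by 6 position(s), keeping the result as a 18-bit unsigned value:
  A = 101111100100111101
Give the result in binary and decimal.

Shift left by 6: drop the top 6 bit(s), append 6 zero(s) on the right.
  101111100100111101  ->  discard [101111], keep [100100111101], append 000000
= 100100111101000000

Answer: 100100111101000000 (151360)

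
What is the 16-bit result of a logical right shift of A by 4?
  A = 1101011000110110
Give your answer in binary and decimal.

Logical shift right by 4: drop the bottom 4 bit(s), prepend 4 zero(s) on the left.
  1101011000110110  ->  keep [110101100011], discard [0110], prepend 0000
= 0000110101100011

Answer: 0000110101100011 (3427)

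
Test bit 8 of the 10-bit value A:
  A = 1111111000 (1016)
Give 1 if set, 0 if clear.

Bit 8 is the 9th from the right.
  1111111000
   ^
That bit is 1.

Answer: 1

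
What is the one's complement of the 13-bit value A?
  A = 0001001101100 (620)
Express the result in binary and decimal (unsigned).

Flip each bit (0->1, 1->0):
  0001001101100
  1110110010011

Answer: 1110110010011 (7571)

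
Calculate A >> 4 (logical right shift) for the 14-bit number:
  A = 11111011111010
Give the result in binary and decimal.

Logical shift right by 4: drop the bottom 4 bit(s), prepend 4 zero(s) on the left.
  11111011111010  ->  keep [1111101111], discard [1010], prepend 0000
= 00001111101111

Answer: 00001111101111 (1007)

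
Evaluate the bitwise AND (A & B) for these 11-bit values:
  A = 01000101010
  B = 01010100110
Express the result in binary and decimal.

Apply & to each column (1 only where both bits are 1):
  01000101010
& 01010100110
-------------
  01000100010

Answer: 01000100010 (546)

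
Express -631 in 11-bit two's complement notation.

1. Binary of +631:  01001110111
2. Invert bits:     10110001000
3. Add 1:           10110001001

Answer: 10110001001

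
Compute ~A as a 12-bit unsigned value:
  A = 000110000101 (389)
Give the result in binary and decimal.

Flip each bit (0->1, 1->0):
  000110000101
  111001111010

Answer: 111001111010 (3706)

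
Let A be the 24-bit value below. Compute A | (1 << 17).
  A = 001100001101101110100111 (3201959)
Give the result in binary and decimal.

Mask = 1 << 17 = 000000100000000000000000
Bit 17 of A is 0, so OR-ing with the mask flips it to 1.
  001100001101101110100111
| 000000100000000000000000
--------------------------
  001100101101101110100111

Answer: 001100101101101110100111 (3333031)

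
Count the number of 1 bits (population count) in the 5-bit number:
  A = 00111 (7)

00111
1-bits at positions (from bit 0 = LSB): 0, 1, 2
Count = 3

Answer: 3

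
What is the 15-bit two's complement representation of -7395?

1. Binary of +7395:  001110011100011
2. Invert bits:     110001100011100
3. Add 1:           110001100011101

Answer: 110001100011101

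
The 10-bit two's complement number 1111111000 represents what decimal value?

MSB is 1, so the value is negative. Find the magnitude:
1. Invert bits:  0000000111
2. Add 1:        0000001000  = 8
3. Apply sign:   -8

Answer: -8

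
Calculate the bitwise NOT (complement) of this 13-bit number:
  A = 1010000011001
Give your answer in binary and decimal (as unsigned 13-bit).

Flip each bit (0->1, 1->0):
  1010000011001
  0101111100110

Answer: 0101111100110 (3046)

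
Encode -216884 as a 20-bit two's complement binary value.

1. Binary of +216884:  00110100111100110100
2. Invert bits:     11001011000011001011
3. Add 1:           11001011000011001100

Answer: 11001011000011001100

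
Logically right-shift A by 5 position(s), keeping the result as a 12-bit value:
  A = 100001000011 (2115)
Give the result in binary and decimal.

Logical shift right by 5: drop the bottom 5 bit(s), prepend 5 zero(s) on the left.
  100001000011  ->  keep [1000010], discard [00011], prepend 00000
= 000001000010

Answer: 000001000010 (66)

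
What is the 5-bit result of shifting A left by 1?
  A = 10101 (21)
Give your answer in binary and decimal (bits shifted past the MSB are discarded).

Shift left by 1: drop the top 1 bit(s), append 1 zero(s) on the right.
  10101  ->  discard [1], keep [0101], append 0
= 01010

Answer: 01010 (10)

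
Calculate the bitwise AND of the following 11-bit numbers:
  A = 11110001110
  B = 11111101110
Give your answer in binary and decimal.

Apply & to each column (1 only where both bits are 1):
  11110001110
& 11111101110
-------------
  11110001110

Answer: 11110001110 (1934)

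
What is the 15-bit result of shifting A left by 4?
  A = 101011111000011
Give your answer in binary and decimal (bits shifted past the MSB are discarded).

Shift left by 4: drop the top 4 bit(s), append 4 zero(s) on the right.
  101011111000011  ->  discard [1010], keep [11111000011], append 0000
= 111110000110000

Answer: 111110000110000 (31792)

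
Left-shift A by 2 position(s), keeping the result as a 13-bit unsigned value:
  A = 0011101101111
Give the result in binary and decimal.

Shift left by 2: drop the top 2 bit(s), append 2 zero(s) on the right.
  0011101101111  ->  discard [00], keep [11101101111], append 00
= 1110110111100

Answer: 1110110111100 (7612)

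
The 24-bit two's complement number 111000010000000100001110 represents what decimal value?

MSB is 1, so the value is negative. Find the magnitude:
1. Invert bits:  000111101111111011110001
2. Add 1:        000111101111111011110010  = 2031346
3. Apply sign:   -2031346

Answer: -2031346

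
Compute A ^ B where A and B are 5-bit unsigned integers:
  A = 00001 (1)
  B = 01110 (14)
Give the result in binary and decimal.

Apply ^ to each column (1 where bits differ):
  00001
^ 01110
-------
  01111

Answer: 01111 (15)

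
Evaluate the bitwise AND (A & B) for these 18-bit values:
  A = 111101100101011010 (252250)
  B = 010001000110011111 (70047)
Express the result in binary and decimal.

Apply & to each column (1 only where both bits are 1):
  111101100101011010
& 010001000110011111
--------------------
  010001000100011010

Answer: 010001000100011010 (69914)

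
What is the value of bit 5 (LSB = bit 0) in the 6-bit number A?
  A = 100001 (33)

Bit 5 is the 6th from the right.
  100001
  ^
That bit is 1.

Answer: 1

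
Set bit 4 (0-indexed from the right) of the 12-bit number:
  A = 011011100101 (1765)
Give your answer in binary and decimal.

Mask = 1 << 4 = 000000010000
Bit 4 of A is 0, so OR-ing with the mask flips it to 1.
  011011100101
| 000000010000
--------------
  011011110101

Answer: 011011110101 (1781)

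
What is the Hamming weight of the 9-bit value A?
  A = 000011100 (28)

000011100
1-bits at positions (from bit 0 = LSB): 2, 3, 4
Count = 3

Answer: 3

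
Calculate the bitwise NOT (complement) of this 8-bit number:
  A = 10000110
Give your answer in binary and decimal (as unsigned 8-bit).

Flip each bit (0->1, 1->0):
  10000110
  01111001

Answer: 01111001 (121)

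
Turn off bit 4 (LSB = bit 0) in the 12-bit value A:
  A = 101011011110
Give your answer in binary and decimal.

Mask = ~(1 << 4) = 111111101111
Bit 4 of A is 1, so AND-ing with the mask clears it to 0.
  101011011110
& 111111101111
--------------
  101011001110

Answer: 101011001110 (2766)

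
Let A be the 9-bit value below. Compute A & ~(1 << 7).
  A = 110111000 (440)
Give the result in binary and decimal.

Mask = ~(1 << 7) = 101111111
Bit 7 of A is 1, so AND-ing with the mask clears it to 0.
  110111000
& 101111111
-----------
  100111000

Answer: 100111000 (312)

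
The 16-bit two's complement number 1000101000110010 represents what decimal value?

MSB is 1, so the value is negative. Find the magnitude:
1. Invert bits:  0111010111001101
2. Add 1:        0111010111001110  = 30158
3. Apply sign:   -30158

Answer: -30158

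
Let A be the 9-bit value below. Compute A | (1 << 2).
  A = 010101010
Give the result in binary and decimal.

Mask = 1 << 2 = 000000100
Bit 2 of A is 0, so OR-ing with the mask flips it to 1.
  010101010
| 000000100
-----------
  010101110

Answer: 010101110 (174)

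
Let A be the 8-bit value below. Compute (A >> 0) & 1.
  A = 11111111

Bit 0 is the 1st from the right.
  11111111
         ^
That bit is 1.

Answer: 1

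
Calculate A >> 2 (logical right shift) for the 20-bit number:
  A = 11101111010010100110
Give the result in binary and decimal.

Logical shift right by 2: drop the bottom 2 bit(s), prepend 2 zero(s) on the left.
  11101111010010100110  ->  keep [111011110100101001], discard [10], prepend 00
= 00111011110100101001

Answer: 00111011110100101001 (245033)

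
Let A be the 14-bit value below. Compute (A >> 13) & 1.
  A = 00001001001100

Bit 13 is the 14th from the right.
  00001001001100
  ^
That bit is 0.

Answer: 0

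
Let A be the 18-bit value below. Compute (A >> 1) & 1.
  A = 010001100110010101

Bit 1 is the 2nd from the right.
  010001100110010101
                  ^
That bit is 0.

Answer: 0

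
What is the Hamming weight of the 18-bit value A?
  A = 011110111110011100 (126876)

011110111110011100
1-bits at positions (from bit 0 = LSB): 2, 3, 4, 7, 8, 9, 10, 11, 13, 14, 15, 16
Count = 12

Answer: 12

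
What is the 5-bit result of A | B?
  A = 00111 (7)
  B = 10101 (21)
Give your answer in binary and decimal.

Apply | to each column (1 where either bit is 1):
  00111
| 10101
-------
  10111

Answer: 10111 (23)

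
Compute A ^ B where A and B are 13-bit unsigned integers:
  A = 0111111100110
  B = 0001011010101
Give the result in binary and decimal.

Apply ^ to each column (1 where bits differ):
  0111111100110
^ 0001011010101
---------------
  0110100110011

Answer: 0110100110011 (3379)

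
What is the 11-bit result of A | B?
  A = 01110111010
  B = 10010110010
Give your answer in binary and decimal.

Apply | to each column (1 where either bit is 1):
  01110111010
| 10010110010
-------------
  11110111010

Answer: 11110111010 (1978)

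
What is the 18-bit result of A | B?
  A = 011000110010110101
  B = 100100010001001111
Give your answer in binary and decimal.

Apply | to each column (1 where either bit is 1):
  011000110010110101
| 100100010001001111
--------------------
  111100110011111111

Answer: 111100110011111111 (249087)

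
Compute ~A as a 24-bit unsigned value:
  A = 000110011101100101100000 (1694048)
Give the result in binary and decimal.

Flip each bit (0->1, 1->0):
  000110011101100101100000
  111001100010011010011111

Answer: 111001100010011010011111 (15083167)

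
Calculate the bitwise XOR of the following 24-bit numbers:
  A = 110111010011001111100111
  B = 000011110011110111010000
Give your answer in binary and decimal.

Apply ^ to each column (1 where bits differ):
  110111010011001111100111
^ 000011110011110111010000
--------------------------
  110100100000111000110111

Answer: 110100100000111000110111 (13766199)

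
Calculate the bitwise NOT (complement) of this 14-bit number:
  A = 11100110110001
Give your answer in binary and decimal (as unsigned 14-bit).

Flip each bit (0->1, 1->0):
  11100110110001
  00011001001110

Answer: 00011001001110 (1614)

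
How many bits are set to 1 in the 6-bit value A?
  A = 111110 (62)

111110
1-bits at positions (from bit 0 = LSB): 1, 2, 3, 4, 5
Count = 5

Answer: 5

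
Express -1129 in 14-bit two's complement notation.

1. Binary of +1129:  00010001101001
2. Invert bits:     11101110010110
3. Add 1:           11101110010111

Answer: 11101110010111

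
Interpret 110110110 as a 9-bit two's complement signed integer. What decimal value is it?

MSB is 1, so the value is negative. Find the magnitude:
1. Invert bits:  001001001
2. Add 1:        001001010  = 74
3. Apply sign:   -74

Answer: -74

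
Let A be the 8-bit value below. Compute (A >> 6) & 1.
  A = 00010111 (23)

Bit 6 is the 7th from the right.
  00010111
   ^
That bit is 0.

Answer: 0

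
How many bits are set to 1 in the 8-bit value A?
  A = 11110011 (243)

11110011
1-bits at positions (from bit 0 = LSB): 0, 1, 4, 5, 6, 7
Count = 6

Answer: 6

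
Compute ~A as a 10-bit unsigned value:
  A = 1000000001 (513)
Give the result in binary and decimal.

Flip each bit (0->1, 1->0):
  1000000001
  0111111110

Answer: 0111111110 (510)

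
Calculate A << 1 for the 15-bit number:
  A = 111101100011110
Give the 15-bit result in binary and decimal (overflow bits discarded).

Shift left by 1: drop the top 1 bit(s), append 1 zero(s) on the right.
  111101100011110  ->  discard [1], keep [11101100011110], append 0
= 111011000111100

Answer: 111011000111100 (30268)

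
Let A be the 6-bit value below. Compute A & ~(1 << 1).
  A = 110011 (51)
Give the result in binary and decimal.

Mask = ~(1 << 1) = 111101
Bit 1 of A is 1, so AND-ing with the mask clears it to 0.
  110011
& 111101
--------
  110001

Answer: 110001 (49)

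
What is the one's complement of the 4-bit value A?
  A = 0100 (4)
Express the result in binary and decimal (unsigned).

Flip each bit (0->1, 1->0):
  0100
  1011

Answer: 1011 (11)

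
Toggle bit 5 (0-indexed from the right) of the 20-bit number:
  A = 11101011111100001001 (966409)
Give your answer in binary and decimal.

Mask = 1 << 5 = 00000000000000100000
Bit 5 of A is 0; XOR with the mask flips it to 1.
  11101011111100001001
^ 00000000000000100000
----------------------
  11101011111100101001

Answer: 11101011111100101001 (966441)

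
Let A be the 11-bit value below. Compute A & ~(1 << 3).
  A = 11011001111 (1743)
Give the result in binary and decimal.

Mask = ~(1 << 3) = 11111110111
Bit 3 of A is 1, so AND-ing with the mask clears it to 0.
  11011001111
& 11111110111
-------------
  11011000111

Answer: 11011000111 (1735)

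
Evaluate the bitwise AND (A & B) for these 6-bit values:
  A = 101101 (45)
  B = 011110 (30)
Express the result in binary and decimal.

Apply & to each column (1 only where both bits are 1):
  101101
& 011110
--------
  001100

Answer: 001100 (12)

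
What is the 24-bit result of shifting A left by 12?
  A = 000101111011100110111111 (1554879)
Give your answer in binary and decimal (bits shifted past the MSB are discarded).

Shift left by 12: drop the top 12 bit(s), append 12 zero(s) on the right.
  000101111011100110111111  ->  discard [000101111011], keep [100110111111], append 000000000000
= 100110111111000000000000

Answer: 100110111111000000000000 (10219520)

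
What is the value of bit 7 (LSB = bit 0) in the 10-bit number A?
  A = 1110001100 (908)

Bit 7 is the 8th from the right.
  1110001100
    ^
That bit is 1.

Answer: 1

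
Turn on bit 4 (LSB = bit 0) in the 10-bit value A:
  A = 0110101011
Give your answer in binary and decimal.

Mask = 1 << 4 = 0000010000
Bit 4 of A is 0, so OR-ing with the mask flips it to 1.
  0110101011
| 0000010000
------------
  0110111011

Answer: 0110111011 (443)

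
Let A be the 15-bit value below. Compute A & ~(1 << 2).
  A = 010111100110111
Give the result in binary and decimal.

Mask = ~(1 << 2) = 111111111111011
Bit 2 of A is 1, so AND-ing with the mask clears it to 0.
  010111100110111
& 111111111111011
-----------------
  010111100110011

Answer: 010111100110011 (12083)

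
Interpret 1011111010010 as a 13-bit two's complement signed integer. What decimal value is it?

MSB is 1, so the value is negative. Find the magnitude:
1. Invert bits:  0100000101101
2. Add 1:        0100000101110  = 2094
3. Apply sign:   -2094

Answer: -2094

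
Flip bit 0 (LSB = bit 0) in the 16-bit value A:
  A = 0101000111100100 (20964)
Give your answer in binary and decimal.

Mask = 1 << 0 = 0000000000000001
Bit 0 of A is 0; XOR with the mask flips it to 1.
  0101000111100100
^ 0000000000000001
------------------
  0101000111100101

Answer: 0101000111100101 (20965)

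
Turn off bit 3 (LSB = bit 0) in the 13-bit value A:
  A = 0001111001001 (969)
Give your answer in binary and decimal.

Mask = ~(1 << 3) = 1111111110111
Bit 3 of A is 1, so AND-ing with the mask clears it to 0.
  0001111001001
& 1111111110111
---------------
  0001111000001

Answer: 0001111000001 (961)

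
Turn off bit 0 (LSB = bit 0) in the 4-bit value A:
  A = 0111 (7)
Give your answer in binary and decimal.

Mask = ~(1 << 0) = 1110
Bit 0 of A is 1, so AND-ing with the mask clears it to 0.
  0111
& 1110
------
  0110

Answer: 0110 (6)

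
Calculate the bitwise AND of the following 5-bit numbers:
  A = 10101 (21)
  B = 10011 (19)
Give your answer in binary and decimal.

Apply & to each column (1 only where both bits are 1):
  10101
& 10011
-------
  10001

Answer: 10001 (17)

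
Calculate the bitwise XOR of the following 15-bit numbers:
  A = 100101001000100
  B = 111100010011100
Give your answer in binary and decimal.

Apply ^ to each column (1 where bits differ):
  100101001000100
^ 111100010011100
-----------------
  011001011011000

Answer: 011001011011000 (13016)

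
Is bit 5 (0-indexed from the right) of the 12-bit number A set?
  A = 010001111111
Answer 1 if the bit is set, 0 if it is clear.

Bit 5 is the 6th from the right.
  010001111111
        ^
That bit is 1.

Answer: 1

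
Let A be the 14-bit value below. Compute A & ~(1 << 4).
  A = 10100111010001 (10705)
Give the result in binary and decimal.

Mask = ~(1 << 4) = 11111111101111
Bit 4 of A is 1, so AND-ing with the mask clears it to 0.
  10100111010001
& 11111111101111
----------------
  10100111000001

Answer: 10100111000001 (10689)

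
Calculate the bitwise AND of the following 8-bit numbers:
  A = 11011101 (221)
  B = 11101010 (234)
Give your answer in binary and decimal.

Apply & to each column (1 only where both bits are 1):
  11011101
& 11101010
----------
  11001000

Answer: 11001000 (200)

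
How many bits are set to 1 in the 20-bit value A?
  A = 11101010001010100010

11101010001010100010
1-bits at positions (from bit 0 = LSB): 1, 5, 7, 9, 13, 15, 17, 18, 19
Count = 9

Answer: 9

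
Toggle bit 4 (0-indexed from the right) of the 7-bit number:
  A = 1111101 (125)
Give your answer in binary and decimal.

Mask = 1 << 4 = 0010000
Bit 4 of A is 1; XOR with the mask flips it to 0.
  1111101
^ 0010000
---------
  1101101

Answer: 1101101 (109)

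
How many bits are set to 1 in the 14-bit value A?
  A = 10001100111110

10001100111110
1-bits at positions (from bit 0 = LSB): 1, 2, 3, 4, 5, 8, 9, 13
Count = 8

Answer: 8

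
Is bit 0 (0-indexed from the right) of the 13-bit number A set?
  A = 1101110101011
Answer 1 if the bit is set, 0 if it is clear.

Bit 0 is the 1st from the right.
  1101110101011
              ^
That bit is 1.

Answer: 1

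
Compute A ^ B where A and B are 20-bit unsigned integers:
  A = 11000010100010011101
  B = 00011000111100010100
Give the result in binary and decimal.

Apply ^ to each column (1 where bits differ):
  11000010100010011101
^ 00011000111100010100
----------------------
  11011010011110001001

Answer: 11011010011110001001 (894857)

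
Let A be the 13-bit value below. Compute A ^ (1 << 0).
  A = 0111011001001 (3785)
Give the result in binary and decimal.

Mask = 1 << 0 = 0000000000001
Bit 0 of A is 1; XOR with the mask flips it to 0.
  0111011001001
^ 0000000000001
---------------
  0111011001000

Answer: 0111011001000 (3784)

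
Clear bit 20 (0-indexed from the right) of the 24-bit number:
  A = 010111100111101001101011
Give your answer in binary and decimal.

Mask = ~(1 << 20) = 111011111111111111111111
Bit 20 of A is 1, so AND-ing with the mask clears it to 0.
  010111100111101001101011
& 111011111111111111111111
--------------------------
  010011100111101001101011

Answer: 010011100111101001101011 (5143147)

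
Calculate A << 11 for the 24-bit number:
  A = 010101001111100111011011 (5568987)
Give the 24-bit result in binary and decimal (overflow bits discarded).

Shift left by 11: drop the top 11 bit(s), append 11 zero(s) on the right.
  010101001111100111011011  ->  discard [01010100111], keep [1100111011011], append 00000000000
= 110011101101100000000000

Answer: 110011101101100000000000 (13555712)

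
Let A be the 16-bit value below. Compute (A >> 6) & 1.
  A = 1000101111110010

Bit 6 is the 7th from the right.
  1000101111110010
           ^
That bit is 1.

Answer: 1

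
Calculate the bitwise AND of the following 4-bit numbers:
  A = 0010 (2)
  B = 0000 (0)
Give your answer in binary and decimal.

Apply & to each column (1 only where both bits are 1):
  0010
& 0000
------
  0000

Answer: 0000 (0)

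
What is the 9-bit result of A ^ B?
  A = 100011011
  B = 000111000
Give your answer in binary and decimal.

Apply ^ to each column (1 where bits differ):
  100011011
^ 000111000
-----------
  100100011

Answer: 100100011 (291)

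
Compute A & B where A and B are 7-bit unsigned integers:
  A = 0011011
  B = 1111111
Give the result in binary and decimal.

Apply & to each column (1 only where both bits are 1):
  0011011
& 1111111
---------
  0011011

Answer: 0011011 (27)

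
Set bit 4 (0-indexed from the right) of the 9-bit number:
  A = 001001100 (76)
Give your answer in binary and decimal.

Mask = 1 << 4 = 000010000
Bit 4 of A is 0, so OR-ing with the mask flips it to 1.
  001001100
| 000010000
-----------
  001011100

Answer: 001011100 (92)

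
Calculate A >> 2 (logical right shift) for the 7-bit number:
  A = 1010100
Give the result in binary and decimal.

Logical shift right by 2: drop the bottom 2 bit(s), prepend 2 zero(s) on the left.
  1010100  ->  keep [10101], discard [00], prepend 00
= 0010101

Answer: 0010101 (21)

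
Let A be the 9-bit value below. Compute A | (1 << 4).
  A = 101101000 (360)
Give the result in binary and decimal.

Mask = 1 << 4 = 000010000
Bit 4 of A is 0, so OR-ing with the mask flips it to 1.
  101101000
| 000010000
-----------
  101111000

Answer: 101111000 (376)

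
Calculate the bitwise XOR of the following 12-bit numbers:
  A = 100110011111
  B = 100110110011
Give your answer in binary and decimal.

Apply ^ to each column (1 where bits differ):
  100110011111
^ 100110110011
--------------
  000000101100

Answer: 000000101100 (44)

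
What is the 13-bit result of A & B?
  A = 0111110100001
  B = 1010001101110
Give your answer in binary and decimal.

Apply & to each column (1 only where both bits are 1):
  0111110100001
& 1010001101110
---------------
  0010000100000

Answer: 0010000100000 (1056)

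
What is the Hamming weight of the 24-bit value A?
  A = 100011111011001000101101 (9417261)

100011111011001000101101
1-bits at positions (from bit 0 = LSB): 0, 2, 3, 5, 9, 12, 13, 15, 16, 17, 18, 19, 23
Count = 13

Answer: 13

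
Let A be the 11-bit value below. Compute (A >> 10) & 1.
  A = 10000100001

Bit 10 is the 11th from the right.
  10000100001
  ^
That bit is 1.

Answer: 1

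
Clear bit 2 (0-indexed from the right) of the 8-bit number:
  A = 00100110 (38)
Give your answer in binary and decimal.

Mask = ~(1 << 2) = 11111011
Bit 2 of A is 1, so AND-ing with the mask clears it to 0.
  00100110
& 11111011
----------
  00100010

Answer: 00100010 (34)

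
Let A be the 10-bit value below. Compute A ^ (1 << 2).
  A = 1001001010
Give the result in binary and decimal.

Mask = 1 << 2 = 0000000100
Bit 2 of A is 0; XOR with the mask flips it to 1.
  1001001010
^ 0000000100
------------
  1001001110

Answer: 1001001110 (590)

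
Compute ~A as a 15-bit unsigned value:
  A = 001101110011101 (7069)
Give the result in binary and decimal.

Flip each bit (0->1, 1->0):
  001101110011101
  110010001100010

Answer: 110010001100010 (25698)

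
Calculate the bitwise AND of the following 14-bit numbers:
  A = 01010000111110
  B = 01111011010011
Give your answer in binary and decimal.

Apply & to each column (1 only where both bits are 1):
  01010000111110
& 01111011010011
----------------
  01010000010010

Answer: 01010000010010 (5138)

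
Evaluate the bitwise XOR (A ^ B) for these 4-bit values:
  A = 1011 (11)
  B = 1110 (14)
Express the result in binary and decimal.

Apply ^ to each column (1 where bits differ):
  1011
^ 1110
------
  0101

Answer: 0101 (5)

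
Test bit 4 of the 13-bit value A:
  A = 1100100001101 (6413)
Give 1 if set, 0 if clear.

Bit 4 is the 5th from the right.
  1100100001101
          ^
That bit is 0.

Answer: 0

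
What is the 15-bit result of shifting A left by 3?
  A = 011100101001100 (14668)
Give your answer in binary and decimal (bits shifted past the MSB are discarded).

Shift left by 3: drop the top 3 bit(s), append 3 zero(s) on the right.
  011100101001100  ->  discard [011], keep [100101001100], append 000
= 100101001100000

Answer: 100101001100000 (19040)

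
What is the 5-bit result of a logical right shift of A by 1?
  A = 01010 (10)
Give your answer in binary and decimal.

Logical shift right by 1: drop the bottom 1 bit(s), prepend 1 zero(s) on the left.
  01010  ->  keep [0101], discard [0], prepend 0
= 00101

Answer: 00101 (5)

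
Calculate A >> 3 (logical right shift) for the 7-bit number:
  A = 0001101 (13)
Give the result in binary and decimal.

Logical shift right by 3: drop the bottom 3 bit(s), prepend 3 zero(s) on the left.
  0001101  ->  keep [0001], discard [101], prepend 000
= 0000001

Answer: 0000001 (1)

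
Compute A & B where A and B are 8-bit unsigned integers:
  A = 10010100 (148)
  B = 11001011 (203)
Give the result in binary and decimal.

Apply & to each column (1 only where both bits are 1):
  10010100
& 11001011
----------
  10000000

Answer: 10000000 (128)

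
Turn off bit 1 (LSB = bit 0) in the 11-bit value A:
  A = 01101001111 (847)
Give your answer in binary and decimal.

Mask = ~(1 << 1) = 11111111101
Bit 1 of A is 1, so AND-ing with the mask clears it to 0.
  01101001111
& 11111111101
-------------
  01101001101

Answer: 01101001101 (845)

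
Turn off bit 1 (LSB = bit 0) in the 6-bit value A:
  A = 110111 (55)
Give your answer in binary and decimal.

Mask = ~(1 << 1) = 111101
Bit 1 of A is 1, so AND-ing with the mask clears it to 0.
  110111
& 111101
--------
  110101

Answer: 110101 (53)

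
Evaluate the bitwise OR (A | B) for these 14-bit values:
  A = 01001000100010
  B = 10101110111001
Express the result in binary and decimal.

Apply | to each column (1 where either bit is 1):
  01001000100010
| 10101110111001
----------------
  11101110111011

Answer: 11101110111011 (15291)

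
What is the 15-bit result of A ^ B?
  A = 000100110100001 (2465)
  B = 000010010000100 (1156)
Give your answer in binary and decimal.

Apply ^ to each column (1 where bits differ):
  000100110100001
^ 000010010000100
-----------------
  000110100100101

Answer: 000110100100101 (3365)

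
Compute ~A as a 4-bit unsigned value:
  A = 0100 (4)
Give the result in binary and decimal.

Flip each bit (0->1, 1->0):
  0100
  1011

Answer: 1011 (11)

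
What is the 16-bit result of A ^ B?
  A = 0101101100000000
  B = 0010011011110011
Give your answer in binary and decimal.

Apply ^ to each column (1 where bits differ):
  0101101100000000
^ 0010011011110011
------------------
  0111110111110011

Answer: 0111110111110011 (32243)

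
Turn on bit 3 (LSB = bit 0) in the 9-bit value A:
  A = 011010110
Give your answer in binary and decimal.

Mask = 1 << 3 = 000001000
Bit 3 of A is 0, so OR-ing with the mask flips it to 1.
  011010110
| 000001000
-----------
  011011110

Answer: 011011110 (222)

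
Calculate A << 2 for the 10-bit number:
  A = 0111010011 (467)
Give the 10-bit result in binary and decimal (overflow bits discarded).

Shift left by 2: drop the top 2 bit(s), append 2 zero(s) on the right.
  0111010011  ->  discard [01], keep [11010011], append 00
= 1101001100

Answer: 1101001100 (844)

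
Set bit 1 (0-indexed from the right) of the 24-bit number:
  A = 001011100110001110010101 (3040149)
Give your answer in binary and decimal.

Mask = 1 << 1 = 000000000000000000000010
Bit 1 of A is 0, so OR-ing with the mask flips it to 1.
  001011100110001110010101
| 000000000000000000000010
--------------------------
  001011100110001110010111

Answer: 001011100110001110010111 (3040151)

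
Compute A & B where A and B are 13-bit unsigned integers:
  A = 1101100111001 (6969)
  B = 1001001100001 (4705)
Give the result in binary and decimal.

Apply & to each column (1 only where both bits are 1):
  1101100111001
& 1001001100001
---------------
  1001000100001

Answer: 1001000100001 (4641)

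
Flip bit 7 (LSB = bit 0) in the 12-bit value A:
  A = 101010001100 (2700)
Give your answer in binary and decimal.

Mask = 1 << 7 = 000010000000
Bit 7 of A is 1; XOR with the mask flips it to 0.
  101010001100
^ 000010000000
--------------
  101000001100

Answer: 101000001100 (2572)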